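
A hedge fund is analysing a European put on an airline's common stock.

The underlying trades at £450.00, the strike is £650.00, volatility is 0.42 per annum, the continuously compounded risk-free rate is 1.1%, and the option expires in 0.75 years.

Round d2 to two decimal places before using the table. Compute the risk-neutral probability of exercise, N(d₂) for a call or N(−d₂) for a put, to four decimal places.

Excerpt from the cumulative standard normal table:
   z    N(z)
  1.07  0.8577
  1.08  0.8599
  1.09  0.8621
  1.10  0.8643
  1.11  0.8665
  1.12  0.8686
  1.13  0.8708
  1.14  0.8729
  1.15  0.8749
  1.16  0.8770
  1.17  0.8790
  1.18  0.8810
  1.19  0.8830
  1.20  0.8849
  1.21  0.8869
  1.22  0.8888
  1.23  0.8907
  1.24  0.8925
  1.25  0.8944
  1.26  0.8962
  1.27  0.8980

0.8790

σ√T = 0.42 × 0.8660 = 0.3637
d₁ = [ln(450/650) + (0.011 + ½·0.42²)·0.75] / (σ√T) = (-0.3677 + 0.0744) / 0.3637 = -0.8064 ⇒ -0.81
d₂ = -0.8064 − 0.3637 = -1.1702 ⇒ -1.17
Pr(exercise) under Q = N(−d₂) = N(1.17) = 0.8790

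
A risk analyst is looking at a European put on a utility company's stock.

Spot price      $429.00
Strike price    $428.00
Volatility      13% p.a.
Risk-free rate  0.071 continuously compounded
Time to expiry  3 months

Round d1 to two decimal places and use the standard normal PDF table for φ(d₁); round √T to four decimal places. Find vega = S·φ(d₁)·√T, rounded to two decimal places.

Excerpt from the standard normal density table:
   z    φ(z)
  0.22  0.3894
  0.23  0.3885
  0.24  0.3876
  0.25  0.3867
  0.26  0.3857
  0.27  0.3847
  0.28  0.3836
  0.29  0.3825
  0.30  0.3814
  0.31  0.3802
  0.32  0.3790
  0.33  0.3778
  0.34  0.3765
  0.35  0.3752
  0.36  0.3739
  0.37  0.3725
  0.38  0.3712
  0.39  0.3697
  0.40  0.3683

80.76

σ√T = 0.13 × 0.5000 = 0.0650
ln(S/K) + (r + σ²/2)T = ln(429/428) + (0.071 + 0.13²/2)·0.25 = 0.0023 + 0.0199 = 0.0222
d₁ = 0.0222 / 0.0650 = 0.3415 ≈ 0.34
√T = √0.25 = 0.5000
φ(d₁) = φ(0.34) = 0.3765
vega = S·φ(d₁)·√T = 429·0.3765·0.5000 = 80.7592
(Call and put vega coincide under Black-Scholes.)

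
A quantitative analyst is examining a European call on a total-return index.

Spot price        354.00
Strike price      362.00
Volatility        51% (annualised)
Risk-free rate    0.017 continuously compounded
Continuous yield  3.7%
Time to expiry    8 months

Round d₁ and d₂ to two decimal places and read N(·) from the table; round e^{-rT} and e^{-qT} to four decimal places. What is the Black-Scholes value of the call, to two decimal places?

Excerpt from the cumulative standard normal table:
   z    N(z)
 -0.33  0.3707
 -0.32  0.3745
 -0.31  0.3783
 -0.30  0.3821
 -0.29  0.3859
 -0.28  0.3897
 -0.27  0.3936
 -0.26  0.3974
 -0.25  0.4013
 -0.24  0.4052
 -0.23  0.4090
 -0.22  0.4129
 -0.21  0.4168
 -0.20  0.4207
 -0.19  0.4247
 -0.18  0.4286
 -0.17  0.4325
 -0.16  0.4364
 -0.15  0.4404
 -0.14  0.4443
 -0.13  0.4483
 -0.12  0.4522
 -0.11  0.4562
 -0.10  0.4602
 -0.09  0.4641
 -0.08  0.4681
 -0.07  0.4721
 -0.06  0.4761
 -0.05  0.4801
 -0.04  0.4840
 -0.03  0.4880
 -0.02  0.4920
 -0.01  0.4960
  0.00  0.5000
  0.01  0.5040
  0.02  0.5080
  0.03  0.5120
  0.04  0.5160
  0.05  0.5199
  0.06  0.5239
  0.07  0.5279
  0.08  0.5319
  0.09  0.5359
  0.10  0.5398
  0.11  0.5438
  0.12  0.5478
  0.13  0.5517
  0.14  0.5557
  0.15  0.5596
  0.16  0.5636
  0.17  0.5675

51.07

σ√T = 0.51 × 0.8165 = 0.4164
d₁ = [ln(354/362) + (0.017 − 0.037 + 0.51²/2)·0.6667] / 0.4164 = [-0.0223 + 0.0734] / 0.4164 = 0.1225 ≈ 0.12
d₂ = d₁ − σ√T = 0.1225 − 0.4164 = -0.2939 ≈ -0.29
e^(−qT) = e^(−0.037·0.6667) = 0.9756;  e^(−rT) = e^(−0.017·0.6667) = 0.9887
N(d₁) = N(0.12) = 0.5478;  N(d₂) = N(-0.29) = 0.3859
C = 354·0.9756·0.5478 − 362·0.9887·0.3859 = 189.1895 − 138.1172 = 51.0723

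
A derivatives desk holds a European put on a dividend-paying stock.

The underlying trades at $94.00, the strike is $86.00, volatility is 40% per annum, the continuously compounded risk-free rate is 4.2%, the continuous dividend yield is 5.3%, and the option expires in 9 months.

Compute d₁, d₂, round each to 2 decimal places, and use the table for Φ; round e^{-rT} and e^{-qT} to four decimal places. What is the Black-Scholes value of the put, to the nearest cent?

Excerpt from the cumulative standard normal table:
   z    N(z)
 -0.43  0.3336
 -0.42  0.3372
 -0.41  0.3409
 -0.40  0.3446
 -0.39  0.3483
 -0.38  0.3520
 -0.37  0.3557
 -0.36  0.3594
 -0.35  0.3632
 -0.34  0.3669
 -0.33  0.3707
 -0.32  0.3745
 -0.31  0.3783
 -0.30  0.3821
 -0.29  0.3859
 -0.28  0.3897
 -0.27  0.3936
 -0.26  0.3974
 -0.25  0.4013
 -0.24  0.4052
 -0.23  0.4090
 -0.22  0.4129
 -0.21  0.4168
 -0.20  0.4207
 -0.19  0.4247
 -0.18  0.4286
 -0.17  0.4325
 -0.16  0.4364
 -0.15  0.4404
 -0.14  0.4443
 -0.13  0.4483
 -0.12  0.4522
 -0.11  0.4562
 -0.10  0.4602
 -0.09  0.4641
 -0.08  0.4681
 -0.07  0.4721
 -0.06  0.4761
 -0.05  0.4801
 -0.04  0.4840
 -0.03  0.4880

σ√T = 0.4·√0.75 = 0.3464
ln(S/K) + (r − q + σ²/2)T = ln(94/86) + (0.042 − 0.053 + 0.4²/2)·0.75 = 0.0889 + 0.0518 = 0.1407
d₁ = 0.1407 / 0.3464 = 0.4062 → 0.41
d₂ = d₁ − σ√T = 0.4062 − 0.3464 = 0.0597 → 0.06
exp(−qT) = exp(−0.053·0.75) = 0.9610;  exp(−rT) = exp(−0.042·0.75) = 0.9690
P = 86·0.9690·N(-0.06) − 94·0.9610·N(-0.41) = 86·0.9690·0.4761 − 94·0.9610·0.3409 = 39.6753 − 30.7949 = 8.8805

$8.88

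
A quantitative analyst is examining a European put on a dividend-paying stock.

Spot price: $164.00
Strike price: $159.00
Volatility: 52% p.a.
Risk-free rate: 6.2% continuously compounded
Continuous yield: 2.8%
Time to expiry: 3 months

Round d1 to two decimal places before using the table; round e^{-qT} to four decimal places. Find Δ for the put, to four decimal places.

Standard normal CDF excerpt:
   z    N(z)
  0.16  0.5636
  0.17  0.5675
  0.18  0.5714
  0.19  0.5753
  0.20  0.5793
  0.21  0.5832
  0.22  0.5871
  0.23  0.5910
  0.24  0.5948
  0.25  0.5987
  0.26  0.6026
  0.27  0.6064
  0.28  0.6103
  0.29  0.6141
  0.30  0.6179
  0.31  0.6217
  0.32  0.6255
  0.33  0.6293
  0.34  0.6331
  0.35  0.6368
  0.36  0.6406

-0.3870

σ√T = 0.52·√0.25 = 0.2600
d₁ = [ln(164/159) + (0.062 − 0.028 + ½·0.52²)·0.25] / (σ√T) = (0.0310 + 0.0423) / 0.2600 = 0.2818 which rounds to 0.28
N(d₁) = N(0.28) = 0.6103
Δ_put = exp(−qT)·(N(d₁) − 1) = 0.9930·(0.6103 − 1) = -0.3870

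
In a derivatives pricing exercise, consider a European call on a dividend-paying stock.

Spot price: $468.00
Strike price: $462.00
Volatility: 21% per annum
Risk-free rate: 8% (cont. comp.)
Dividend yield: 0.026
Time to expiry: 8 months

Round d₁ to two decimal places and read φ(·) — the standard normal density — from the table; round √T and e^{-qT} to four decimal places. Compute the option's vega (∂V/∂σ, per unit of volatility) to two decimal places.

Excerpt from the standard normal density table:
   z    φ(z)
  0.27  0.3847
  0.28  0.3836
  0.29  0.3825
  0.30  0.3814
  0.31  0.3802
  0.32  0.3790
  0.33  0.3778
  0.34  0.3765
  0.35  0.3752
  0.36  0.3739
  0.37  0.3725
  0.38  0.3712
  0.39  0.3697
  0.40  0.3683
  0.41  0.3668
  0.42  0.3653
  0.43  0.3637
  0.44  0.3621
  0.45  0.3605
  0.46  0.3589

139.89

σ√T = 0.21·√0.6667 = 0.1715
d₁ = [ln(468/462) + (0.08 − 0.026 + 0.21²/2)·0.6667] / 0.1715 = [0.0129 + 0.0507] / 0.1715 = 0.3709 ≈ 0.37
√T = √0.6667 = 0.8165
φ(d₁) = φ(0.37) = 0.3725
exp(−qT) = exp(−0.026·0.6667) = 0.9828
vega = S·exp(−qT)·φ(d₁)·√T = 468·0.9828·0.3725·0.8165 = 139.8922
(The put has the same vega.)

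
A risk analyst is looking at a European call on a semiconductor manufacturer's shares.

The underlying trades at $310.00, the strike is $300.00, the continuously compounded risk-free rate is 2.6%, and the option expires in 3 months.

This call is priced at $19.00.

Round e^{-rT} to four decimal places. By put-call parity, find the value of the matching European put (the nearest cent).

e^(−rT) = e^(−0.026·0.25) = 0.9935
Put-call parity: C − P = S − K·e^(−rT) = 310 − 300·0.9935 = 310 − 298.0500 = 11.9500
P = C − (C − P) = 19.00 − (11.9500) = 7.0500

$7.05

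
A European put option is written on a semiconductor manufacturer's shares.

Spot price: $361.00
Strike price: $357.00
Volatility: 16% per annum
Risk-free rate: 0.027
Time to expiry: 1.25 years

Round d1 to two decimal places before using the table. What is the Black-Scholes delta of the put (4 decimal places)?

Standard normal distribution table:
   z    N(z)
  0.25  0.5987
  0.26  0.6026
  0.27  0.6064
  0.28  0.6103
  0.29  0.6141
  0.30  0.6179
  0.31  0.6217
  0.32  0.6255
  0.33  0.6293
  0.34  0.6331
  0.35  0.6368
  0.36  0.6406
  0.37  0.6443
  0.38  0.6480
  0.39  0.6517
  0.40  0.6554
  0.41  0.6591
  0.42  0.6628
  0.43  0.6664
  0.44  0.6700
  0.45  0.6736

σ√T = 0.16·√1.25 = 0.1789
d₁ = [ln(361/357) + (0.027 + ½·0.16²)·1.25] / (σ√T) = (0.0111 + 0.0498) / 0.1789 = 0.3404 which rounds to 0.34
N(d₁) = N(0.34) = 0.6331
Δ_put = N(d₁) − 1 = 0.6331 − 1 = -0.3669

-0.3669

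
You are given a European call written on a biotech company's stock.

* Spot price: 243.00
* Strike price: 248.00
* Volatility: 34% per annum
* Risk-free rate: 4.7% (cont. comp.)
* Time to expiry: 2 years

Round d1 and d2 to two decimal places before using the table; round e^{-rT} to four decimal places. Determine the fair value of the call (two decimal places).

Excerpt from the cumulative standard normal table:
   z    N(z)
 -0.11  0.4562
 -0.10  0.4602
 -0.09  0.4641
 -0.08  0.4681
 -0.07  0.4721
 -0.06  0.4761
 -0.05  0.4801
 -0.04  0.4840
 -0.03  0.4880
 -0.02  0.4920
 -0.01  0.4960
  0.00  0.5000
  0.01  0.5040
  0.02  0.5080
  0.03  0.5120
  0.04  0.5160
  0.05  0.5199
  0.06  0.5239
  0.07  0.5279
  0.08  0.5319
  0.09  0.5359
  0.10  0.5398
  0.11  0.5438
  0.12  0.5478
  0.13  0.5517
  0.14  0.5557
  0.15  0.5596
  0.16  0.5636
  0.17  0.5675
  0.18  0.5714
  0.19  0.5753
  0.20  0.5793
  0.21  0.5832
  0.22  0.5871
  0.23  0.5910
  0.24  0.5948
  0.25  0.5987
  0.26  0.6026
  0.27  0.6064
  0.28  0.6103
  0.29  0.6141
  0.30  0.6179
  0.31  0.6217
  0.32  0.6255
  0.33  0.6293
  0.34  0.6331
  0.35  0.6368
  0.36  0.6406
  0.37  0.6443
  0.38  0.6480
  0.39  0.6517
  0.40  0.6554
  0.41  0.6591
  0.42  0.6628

σ√T = 0.34 × 1.4142 = 0.4808
d₁ = [ln(243/248) + (0.047 + ½·0.34²)·2] / (σ√T) = (-0.0204 + 0.2096) / 0.4808 = 0.3936 ≈ 0.39
d₂ = 0.3936 − 0.4808 = -0.0873 ≈ -0.09
e^(−rT) = e^(−0.047·2) = 0.9103
C = 243·N(0.39) − 248·0.9103·N(-0.09) = 243·0.6517 − 248·0.9103·0.4641 = 158.3631 − 104.7726 = 53.5905

53.59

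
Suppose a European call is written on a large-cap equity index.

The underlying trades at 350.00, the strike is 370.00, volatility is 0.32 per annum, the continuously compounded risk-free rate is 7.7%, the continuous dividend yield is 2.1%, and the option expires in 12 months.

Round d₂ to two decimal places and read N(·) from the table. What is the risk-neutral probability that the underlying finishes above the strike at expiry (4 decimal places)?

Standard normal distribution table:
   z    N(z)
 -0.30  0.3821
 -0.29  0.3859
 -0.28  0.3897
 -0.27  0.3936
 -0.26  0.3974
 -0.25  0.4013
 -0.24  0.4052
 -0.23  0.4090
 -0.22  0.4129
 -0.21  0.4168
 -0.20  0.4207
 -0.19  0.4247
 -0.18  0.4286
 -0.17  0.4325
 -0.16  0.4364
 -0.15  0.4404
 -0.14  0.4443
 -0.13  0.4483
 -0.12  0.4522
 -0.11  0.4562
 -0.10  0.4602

0.4364

σ√T = 0.32 × 1.0000 = 0.3200
ln(S/K) + (r − q + σ²/2)T = ln(350/370) + (0.077 − 0.021 + 0.32²/2)·1 = -0.0556 + 0.1072 = 0.0516
d₁ = 0.0516 / 0.3200 = 0.1613 ≈ 0.16
d₂ = d₁ − σ√T = 0.1613 − 0.3200 = -0.1587 ≈ -0.16
Pr(exercise) under Q = N(d₂) = 0.4364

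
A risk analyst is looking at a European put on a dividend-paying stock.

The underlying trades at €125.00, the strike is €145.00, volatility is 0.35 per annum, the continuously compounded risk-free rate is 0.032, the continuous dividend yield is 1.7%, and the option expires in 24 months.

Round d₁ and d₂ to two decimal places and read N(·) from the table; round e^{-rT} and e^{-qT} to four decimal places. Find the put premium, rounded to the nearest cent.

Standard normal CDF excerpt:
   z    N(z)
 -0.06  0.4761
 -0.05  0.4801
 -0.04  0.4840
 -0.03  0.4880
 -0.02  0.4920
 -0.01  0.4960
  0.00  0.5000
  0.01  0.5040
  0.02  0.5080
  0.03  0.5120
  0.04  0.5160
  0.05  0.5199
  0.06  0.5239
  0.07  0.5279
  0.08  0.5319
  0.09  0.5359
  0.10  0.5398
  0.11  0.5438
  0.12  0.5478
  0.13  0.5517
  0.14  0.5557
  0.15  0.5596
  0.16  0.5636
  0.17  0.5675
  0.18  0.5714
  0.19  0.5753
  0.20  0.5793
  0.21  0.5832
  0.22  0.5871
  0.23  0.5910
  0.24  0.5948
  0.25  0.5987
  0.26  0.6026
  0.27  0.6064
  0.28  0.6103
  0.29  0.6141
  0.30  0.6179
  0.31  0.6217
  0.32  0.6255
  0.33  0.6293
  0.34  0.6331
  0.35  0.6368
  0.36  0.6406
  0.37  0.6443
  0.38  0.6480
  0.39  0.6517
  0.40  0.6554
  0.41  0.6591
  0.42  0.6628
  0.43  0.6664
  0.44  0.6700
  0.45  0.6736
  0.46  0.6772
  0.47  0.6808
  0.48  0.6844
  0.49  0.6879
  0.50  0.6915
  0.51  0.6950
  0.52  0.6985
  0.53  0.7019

€33.63

σ√T = 0.35 × 1.4142 = 0.4950
d₁ = [ln(125/145) + (0.032 − 0.017 + 0.35²/2)·2] / 0.4950 = [-0.1484 + 0.1525] / 0.4950 = 0.0082 ⇒ 0.01
d₂ = d₁ − σ√T = 0.0082 − 0.4950 = -0.4867 ⇒ -0.49
e^(−qT) = e^(−0.017·2) = 0.9666;  e^(−rT) = e^(−0.032·2) = 0.9380
P = 145·0.9380·N(0.49) − 125·0.9666·N(-0.01) = 145·0.9380·0.6879 − 125·0.9666·0.4960 = 93.5613 − 59.9292 = 33.6321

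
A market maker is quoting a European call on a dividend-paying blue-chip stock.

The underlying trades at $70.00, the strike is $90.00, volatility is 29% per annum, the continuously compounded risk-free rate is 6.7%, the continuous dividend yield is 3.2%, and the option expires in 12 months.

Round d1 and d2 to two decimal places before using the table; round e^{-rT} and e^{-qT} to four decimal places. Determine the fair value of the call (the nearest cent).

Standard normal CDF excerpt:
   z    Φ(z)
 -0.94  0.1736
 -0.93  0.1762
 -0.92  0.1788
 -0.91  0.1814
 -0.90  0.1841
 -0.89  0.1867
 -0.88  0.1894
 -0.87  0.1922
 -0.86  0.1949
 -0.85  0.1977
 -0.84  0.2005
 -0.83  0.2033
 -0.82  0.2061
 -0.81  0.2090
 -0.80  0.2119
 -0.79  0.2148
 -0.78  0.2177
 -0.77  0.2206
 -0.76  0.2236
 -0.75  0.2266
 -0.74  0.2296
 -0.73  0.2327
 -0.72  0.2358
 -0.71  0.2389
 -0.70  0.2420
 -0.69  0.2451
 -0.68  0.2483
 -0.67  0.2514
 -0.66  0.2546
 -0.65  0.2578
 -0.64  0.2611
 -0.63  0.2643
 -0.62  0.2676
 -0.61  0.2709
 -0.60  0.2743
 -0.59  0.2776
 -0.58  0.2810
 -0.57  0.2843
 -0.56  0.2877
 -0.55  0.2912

T = 1;  σ√T = 0.2900
d₁ = [ln(70/90) + (0.067 − 0.032 + 0.29²/2)·1] / 0.2900 = [-0.2513 + 0.0771] / 0.2900 = -0.6009 ≈ -0.60
d₂ = d₁ − σ√T = -0.6009 − 0.2900 = -0.8909 ≈ -0.89
exp(−qT) = exp(−0.032·1) = 0.9685;  exp(−rT) = exp(−0.067·1) = 0.9352
C = 70·0.9685·N(-0.60) − 90·0.9352·N(-0.89) = 70·0.9685·0.2743 − 90·0.9352·0.1867 = 18.5962 − 15.7142 = 2.8820

$2.88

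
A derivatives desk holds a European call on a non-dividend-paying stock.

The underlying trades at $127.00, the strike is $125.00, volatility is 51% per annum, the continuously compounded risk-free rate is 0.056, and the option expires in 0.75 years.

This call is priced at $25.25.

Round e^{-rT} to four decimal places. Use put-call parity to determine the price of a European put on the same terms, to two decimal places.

$18.11

e^(−rT) = e^(−0.056·0.75) = 0.9589
Put-call parity: C − P = S − K·e^(−rT) = 127 − 125·0.9589 = 127 − 119.8625 = 7.1375
P = C − (C − P) = 25.25 − (7.1375) = 18.1125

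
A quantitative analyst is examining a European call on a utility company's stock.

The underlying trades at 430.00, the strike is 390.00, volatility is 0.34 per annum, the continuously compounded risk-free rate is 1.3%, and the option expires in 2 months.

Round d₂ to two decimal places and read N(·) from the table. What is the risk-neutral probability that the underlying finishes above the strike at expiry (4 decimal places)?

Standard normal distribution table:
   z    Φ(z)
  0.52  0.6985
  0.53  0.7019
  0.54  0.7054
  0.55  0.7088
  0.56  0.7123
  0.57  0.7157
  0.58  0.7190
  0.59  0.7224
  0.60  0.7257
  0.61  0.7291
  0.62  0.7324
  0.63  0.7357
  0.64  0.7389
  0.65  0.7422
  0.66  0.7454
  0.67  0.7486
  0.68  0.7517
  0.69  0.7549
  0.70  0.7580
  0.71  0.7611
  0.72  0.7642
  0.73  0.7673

0.7422

T = 0.1667;  σ√T = 0.1388
d₁ = [ln(430/390) + (0.013 + 0.34²/2)·0.1667] / 0.1388 = [0.0976 + 0.0118] / 0.1388 = 0.7884 which rounds to 0.79
d₂ = d₁ − σ√T = 0.7884 − 0.1388 = 0.6496 which rounds to 0.65
Pr(exercise) under Q = N(d₂) = 0.7422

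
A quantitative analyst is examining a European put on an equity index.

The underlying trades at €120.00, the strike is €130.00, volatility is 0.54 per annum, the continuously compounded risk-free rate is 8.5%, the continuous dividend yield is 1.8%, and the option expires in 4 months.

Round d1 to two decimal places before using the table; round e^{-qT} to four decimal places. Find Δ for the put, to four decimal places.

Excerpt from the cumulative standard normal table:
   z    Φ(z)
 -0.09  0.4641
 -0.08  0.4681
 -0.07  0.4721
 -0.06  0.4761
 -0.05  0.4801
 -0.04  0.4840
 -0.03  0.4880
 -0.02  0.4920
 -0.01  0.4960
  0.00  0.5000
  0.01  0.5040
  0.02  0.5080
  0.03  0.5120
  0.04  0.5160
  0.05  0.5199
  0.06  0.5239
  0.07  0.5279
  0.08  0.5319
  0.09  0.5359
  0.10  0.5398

σ√T = 0.54·√0.3333 = 0.3118
d₁ = [ln(120/130) + (0.085 − 0.018 + 0.54²/2)·0.3333] / 0.3118 = [-0.0800 + 0.0709] / 0.3118 = -0.0292 ≈ -0.03
N(d₁) = N(-0.03) = 0.4880
Δ_put = e^(−qT)·(N(d₁) − 1) = 0.9940·(0.4880 − 1) = -0.5089

-0.5089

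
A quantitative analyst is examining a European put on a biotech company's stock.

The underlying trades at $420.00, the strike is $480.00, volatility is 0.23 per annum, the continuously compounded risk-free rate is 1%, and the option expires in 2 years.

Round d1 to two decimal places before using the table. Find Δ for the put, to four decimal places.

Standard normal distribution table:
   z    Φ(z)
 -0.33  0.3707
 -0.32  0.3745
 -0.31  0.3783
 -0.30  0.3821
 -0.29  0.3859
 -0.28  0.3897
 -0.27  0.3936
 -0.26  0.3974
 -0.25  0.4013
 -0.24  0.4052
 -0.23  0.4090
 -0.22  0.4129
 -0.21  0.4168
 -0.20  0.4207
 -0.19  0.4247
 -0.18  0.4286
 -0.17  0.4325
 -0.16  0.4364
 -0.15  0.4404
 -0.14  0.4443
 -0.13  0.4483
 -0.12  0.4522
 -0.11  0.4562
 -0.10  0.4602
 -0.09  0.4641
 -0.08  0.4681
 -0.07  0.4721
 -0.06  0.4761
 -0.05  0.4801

-0.5753

σ√T = 0.23 × 1.4142 = 0.3253
d₁ = [ln(420/480) + (0.01 + 0.23²/2)·2] / 0.3253 = [-0.1335 + 0.0729] / 0.3253 = -0.1864 which rounds to -0.19
N(d₁) = N(-0.19) = 0.4247
Δ_put = N(d₁) − 1 = 0.4247 − 1 = -0.5753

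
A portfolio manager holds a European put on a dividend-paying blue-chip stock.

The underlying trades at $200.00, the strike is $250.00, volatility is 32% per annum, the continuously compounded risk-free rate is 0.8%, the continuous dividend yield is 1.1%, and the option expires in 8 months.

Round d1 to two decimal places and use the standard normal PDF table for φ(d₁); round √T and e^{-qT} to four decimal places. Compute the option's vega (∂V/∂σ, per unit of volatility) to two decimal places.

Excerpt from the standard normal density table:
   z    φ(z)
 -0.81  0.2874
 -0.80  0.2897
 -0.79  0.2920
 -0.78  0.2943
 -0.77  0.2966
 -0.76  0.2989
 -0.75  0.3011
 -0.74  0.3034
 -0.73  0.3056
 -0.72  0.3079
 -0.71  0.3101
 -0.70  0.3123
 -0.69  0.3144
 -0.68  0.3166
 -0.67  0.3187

σ√T = 0.32·√0.6667 = 0.2613
d₁ = [ln(200/250) + (0.008 − 0.011 + 0.32²/2)·0.6667] / 0.2613 = [-0.2231 + 0.0321] / 0.2613 = -0.7311 ≈ -0.73
√T = √0.6667 = 0.8165
φ(d₁) = φ(-0.73) = 0.3056
e^(−qT) = e^(−0.011·0.6667) = 0.9927
vega = S·e^(−qT)·φ(d₁)·√T = 200·0.9927·0.3056·0.8165 = 49.5402

49.54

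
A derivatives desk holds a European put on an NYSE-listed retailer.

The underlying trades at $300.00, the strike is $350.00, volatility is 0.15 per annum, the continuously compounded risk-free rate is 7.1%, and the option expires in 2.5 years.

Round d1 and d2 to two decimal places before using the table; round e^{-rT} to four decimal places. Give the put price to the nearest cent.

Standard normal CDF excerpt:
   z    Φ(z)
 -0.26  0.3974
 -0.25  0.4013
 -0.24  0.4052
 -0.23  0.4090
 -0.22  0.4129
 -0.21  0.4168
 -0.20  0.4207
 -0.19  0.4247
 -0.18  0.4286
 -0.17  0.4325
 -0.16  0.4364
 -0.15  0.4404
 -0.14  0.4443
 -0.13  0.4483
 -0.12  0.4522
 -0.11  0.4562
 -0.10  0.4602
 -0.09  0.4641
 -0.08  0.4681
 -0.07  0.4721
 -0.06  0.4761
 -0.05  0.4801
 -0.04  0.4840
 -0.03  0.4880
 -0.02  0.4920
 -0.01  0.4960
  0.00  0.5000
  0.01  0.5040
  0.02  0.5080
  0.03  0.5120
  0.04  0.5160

σ√T = 0.15·√2.5 = 0.2372
d₁ = [ln(300/350) + (0.071 + 0.15²/2)·2.5] / 0.2372 = [-0.1542 + 0.2056] / 0.2372 = 0.2170 which rounds to 0.22
d₂ = d₁ − σ√T = 0.2170 − 0.2372 = -0.0201 which rounds to -0.02
exp(−rT) = exp(−0.071·2.5) = 0.8374
P = 350·0.8374·N(0.02) − 300·N(-0.22) = 350·0.8374·0.5080 − 300·0.4129 = 148.8897 − 123.8700 = 25.0197

$25.02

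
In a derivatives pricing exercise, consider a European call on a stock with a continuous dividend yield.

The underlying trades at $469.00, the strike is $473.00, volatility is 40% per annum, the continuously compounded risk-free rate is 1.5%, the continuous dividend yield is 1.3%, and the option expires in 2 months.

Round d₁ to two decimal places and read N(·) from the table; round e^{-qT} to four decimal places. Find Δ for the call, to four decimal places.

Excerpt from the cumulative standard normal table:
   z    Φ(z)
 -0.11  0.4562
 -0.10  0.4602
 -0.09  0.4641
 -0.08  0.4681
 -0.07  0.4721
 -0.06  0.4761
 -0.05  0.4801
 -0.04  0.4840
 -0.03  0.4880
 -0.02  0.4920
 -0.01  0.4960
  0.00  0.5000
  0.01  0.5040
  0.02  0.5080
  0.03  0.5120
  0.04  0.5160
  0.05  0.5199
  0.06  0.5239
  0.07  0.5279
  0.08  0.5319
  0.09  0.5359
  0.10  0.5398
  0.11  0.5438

T = 0.1667;  σ√T = 0.1633
d₁ = [ln(469/473) + (0.015 − 0.013 + 0.4²/2)·0.1667] / 0.1633 = [-0.0085 + 0.0137] / 0.1633 = 0.0317 ≈ 0.03
N(d₁) = N(0.03) = 0.5120
Δ_call = exp(−qT)·N(d₁) = 0.9978·0.5120 = 0.5109

0.5109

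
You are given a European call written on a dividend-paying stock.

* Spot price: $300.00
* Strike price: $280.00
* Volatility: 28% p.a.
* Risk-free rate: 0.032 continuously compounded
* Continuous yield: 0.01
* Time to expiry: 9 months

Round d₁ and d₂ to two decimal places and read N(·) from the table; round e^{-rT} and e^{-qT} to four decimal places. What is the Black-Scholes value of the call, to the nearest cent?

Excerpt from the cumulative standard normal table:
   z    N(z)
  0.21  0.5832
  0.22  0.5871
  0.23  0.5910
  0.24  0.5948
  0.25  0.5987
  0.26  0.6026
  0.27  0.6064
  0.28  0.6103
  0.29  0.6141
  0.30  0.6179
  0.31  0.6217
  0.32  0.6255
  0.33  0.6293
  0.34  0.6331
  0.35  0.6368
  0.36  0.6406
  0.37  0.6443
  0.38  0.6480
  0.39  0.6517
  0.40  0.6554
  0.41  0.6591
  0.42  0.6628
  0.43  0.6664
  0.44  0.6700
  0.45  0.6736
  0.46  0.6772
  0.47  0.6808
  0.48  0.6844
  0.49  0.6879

σ√T = 0.28·√0.75 = 0.2425
ln(S/K) + (r − q + σ²/2)T = ln(300/280) + (0.032 − 0.01 + 0.28²/2)·0.75 = 0.0690 + 0.0459 = 0.1149
d₁ = 0.1149 / 0.2425 = 0.4738 which rounds to 0.47
d₂ = d₁ − σ√T = 0.4738 − 0.2425 = 0.2313 which rounds to 0.23
e^(−qT) = e^(−0.01·0.75) = 0.9925;  e^(−rT) = e^(−0.032·0.75) = 0.9763
N(d₁) = N(0.47) = 0.6808;  N(d₂) = N(0.23) = 0.5910
C = 300·0.9925·0.6808 − 280·0.9763·0.5910 = 202.7082 − 161.5581 = 41.1501

$41.15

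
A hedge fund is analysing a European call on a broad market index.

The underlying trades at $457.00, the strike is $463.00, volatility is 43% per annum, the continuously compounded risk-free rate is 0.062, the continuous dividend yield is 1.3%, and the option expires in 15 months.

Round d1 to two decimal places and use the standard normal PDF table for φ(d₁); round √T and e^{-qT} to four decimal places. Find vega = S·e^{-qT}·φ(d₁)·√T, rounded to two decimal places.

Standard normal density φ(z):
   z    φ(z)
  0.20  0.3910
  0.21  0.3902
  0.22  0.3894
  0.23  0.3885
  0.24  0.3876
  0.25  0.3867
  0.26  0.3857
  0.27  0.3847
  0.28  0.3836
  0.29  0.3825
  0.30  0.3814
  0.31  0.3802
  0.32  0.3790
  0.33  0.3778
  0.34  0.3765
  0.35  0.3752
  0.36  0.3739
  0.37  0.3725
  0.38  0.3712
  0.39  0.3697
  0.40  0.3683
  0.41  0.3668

σ√T = 0.43 × 1.1180 = 0.4808
ln(S/K) + (r − q + σ²/2)T = ln(457/463) + (0.062 − 0.013 + 0.43²/2)·1.25 = -0.0130 + 0.1768 = 0.1638
d₁ = 0.1638 / 0.4808 = 0.3406 ≈ 0.34
√T = √1.25 = 1.1180
φ(d₁) = φ(0.34) = 0.3765
exp(−qT) = exp(−0.013·1.25) = 0.9839
vega = S·exp(−qT)·φ(d₁)·√T = 457·0.9839·0.3765·1.1180 = 189.2666

189.27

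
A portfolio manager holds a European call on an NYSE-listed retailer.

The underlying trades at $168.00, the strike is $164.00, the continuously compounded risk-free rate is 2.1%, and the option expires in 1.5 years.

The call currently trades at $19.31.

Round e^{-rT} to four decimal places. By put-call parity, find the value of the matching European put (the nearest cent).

exp(−rT) = exp(−0.021·1.5) = 0.9690
Put-call parity: C − P = S − K·e^(−rT) = 168 − 164·0.9690 = 168 − 158.9160 = 9.0840
P = C − (C − P) = 19.31 − (9.0840) = 10.2260

$10.23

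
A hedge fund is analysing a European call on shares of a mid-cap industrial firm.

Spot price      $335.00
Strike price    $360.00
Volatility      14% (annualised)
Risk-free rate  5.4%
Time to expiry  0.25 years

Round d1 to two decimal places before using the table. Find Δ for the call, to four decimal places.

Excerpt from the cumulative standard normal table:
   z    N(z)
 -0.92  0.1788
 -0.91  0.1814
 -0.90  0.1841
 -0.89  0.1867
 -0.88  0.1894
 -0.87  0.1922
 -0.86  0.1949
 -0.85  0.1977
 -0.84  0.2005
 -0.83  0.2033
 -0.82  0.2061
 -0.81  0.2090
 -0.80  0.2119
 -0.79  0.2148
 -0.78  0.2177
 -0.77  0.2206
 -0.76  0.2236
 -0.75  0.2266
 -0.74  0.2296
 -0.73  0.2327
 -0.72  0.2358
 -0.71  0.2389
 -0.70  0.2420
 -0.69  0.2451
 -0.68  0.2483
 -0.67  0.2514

σ√T = 0.14·√0.25 = 0.0700
d₁ = [ln(335/360) + (0.054 + 0.14²/2)·0.25] / 0.0700 = [-0.0720 + 0.0159] / 0.0700 = -0.8003 which rounds to -0.80
N(d₁) = N(-0.80) = 0.2119
Δ_call = N(d₁) = 0.2119

0.2119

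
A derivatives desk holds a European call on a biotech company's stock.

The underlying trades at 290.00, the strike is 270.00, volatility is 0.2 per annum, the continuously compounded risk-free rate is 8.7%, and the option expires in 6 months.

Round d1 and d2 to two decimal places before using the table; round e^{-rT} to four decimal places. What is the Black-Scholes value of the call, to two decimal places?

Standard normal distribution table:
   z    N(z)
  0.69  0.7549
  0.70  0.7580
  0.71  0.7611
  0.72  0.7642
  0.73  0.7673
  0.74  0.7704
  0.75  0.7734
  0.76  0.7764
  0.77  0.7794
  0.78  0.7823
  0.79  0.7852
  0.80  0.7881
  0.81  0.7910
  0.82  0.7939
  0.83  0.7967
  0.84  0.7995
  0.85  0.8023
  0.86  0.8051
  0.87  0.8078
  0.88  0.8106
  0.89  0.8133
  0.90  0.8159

T = 0.5;  σ√T = 0.1414
d₁ = [ln(290/270) + (0.087 + 0.2²/2)·0.5] / 0.1414 = [0.0715 + 0.0535] / 0.1414 = 0.8836 ≈ 0.88
d₂ = d₁ − σ√T = 0.8836 − 0.1414 = 0.7422 ≈ 0.74
exp(−rT) = exp(−0.087·0.5) = 0.9574
N(d₁) = N(0.88) = 0.8106;  N(d₂) = N(0.74) = 0.7704
C = 290·0.8106 − 270·0.9574·0.7704 = 235.0740 − 199.1469 = 35.9271

35.93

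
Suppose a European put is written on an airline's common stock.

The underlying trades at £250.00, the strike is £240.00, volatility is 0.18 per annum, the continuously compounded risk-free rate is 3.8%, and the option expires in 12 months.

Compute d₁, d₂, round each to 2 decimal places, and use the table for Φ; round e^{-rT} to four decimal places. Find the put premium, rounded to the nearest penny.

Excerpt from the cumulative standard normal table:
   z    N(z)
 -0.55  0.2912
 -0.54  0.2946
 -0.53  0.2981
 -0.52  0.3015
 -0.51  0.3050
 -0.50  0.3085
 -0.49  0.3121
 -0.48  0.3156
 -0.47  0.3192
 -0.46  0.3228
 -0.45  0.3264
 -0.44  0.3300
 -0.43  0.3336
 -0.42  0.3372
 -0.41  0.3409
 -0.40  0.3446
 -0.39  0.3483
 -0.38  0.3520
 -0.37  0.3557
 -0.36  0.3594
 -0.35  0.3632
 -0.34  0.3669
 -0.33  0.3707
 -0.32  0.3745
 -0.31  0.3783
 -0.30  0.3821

£9.39

T = 1;  σ√T = 0.1800
d₁ = [ln(250/240) + (0.038 + 0.18²/2)·1] / 0.1800 = [0.0408 + 0.0542] / 0.1800 = 0.5279 → 0.53
d₂ = d₁ − σ√T = 0.5279 − 0.1800 = 0.3479 → 0.35
exp(−rT) = exp(−0.038·1) = 0.9627
N(−d₂) = N(-0.35) = 0.3632;  N(−d₁) = N(-0.53) = 0.2981
P = 240·0.9627·0.3632 − 250·0.2981 = 83.9166 − 74.5250 = 9.3916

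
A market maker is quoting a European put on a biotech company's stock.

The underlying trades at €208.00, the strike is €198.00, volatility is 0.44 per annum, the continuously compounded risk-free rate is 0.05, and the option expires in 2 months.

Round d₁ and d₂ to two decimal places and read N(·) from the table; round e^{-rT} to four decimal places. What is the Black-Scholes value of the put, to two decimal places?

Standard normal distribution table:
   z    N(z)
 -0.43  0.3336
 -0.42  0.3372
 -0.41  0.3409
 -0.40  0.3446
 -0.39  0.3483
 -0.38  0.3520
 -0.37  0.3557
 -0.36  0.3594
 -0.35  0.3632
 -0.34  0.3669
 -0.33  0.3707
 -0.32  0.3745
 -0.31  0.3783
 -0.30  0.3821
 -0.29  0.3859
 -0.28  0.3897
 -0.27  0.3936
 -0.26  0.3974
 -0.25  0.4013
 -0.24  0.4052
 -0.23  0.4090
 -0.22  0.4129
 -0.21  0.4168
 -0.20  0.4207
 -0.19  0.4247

€9.40

σ√T = 0.44·√0.1667 = 0.1796
d₁ = [ln(208/198) + (0.05 + 0.44²/2)·0.1667] / 0.1796 = [0.0493 + 0.0245] / 0.1796 = 0.4105 → 0.41
d₂ = d₁ − σ√T = 0.4105 − 0.1796 = 0.2309 → 0.23
exp(−rT) = exp(−0.05·0.1667) = 0.9917
P = 198·0.9917·N(-0.23) − 208·N(-0.41) = 198·0.9917·0.4090 − 208·0.3409 = 80.3098 − 70.9072 = 9.4026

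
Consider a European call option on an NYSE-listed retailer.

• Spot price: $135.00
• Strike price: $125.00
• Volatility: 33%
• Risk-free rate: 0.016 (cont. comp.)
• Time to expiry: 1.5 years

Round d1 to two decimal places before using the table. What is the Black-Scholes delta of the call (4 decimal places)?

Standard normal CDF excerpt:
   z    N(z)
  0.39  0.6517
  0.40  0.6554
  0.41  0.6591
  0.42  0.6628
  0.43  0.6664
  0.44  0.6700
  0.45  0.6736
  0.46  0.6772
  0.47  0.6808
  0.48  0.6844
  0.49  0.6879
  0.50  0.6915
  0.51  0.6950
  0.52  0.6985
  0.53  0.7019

σ√T = 0.33·√1.5 = 0.4042
d₁ = [ln(135/125) + (0.016 + ½·0.33²)·1.5] / (σ√T) = (0.0770 + 0.1057) / 0.4042 = 0.4519 which rounds to 0.45
N(d₁) = N(0.45) = 0.6736
Δ_call = N(d₁) = 0.6736

0.6736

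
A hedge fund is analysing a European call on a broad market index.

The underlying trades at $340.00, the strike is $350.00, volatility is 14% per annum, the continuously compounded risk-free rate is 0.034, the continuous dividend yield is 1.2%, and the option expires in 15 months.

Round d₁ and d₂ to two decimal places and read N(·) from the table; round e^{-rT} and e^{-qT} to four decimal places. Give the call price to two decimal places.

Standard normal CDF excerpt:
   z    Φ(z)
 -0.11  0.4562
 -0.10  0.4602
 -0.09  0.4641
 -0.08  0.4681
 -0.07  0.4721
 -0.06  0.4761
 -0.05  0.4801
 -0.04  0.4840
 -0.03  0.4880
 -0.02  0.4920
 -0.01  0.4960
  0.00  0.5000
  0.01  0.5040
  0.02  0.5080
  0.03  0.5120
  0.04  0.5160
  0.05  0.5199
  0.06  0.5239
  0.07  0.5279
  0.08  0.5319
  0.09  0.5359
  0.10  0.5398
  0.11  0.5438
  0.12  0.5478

σ√T = 0.14·√1.25 = 0.1565
d₁ = [ln(340/350) + (0.034 − 0.012 + 0.14²/2)·1.25] / 0.1565 = [-0.0290 + 0.0398] / 0.1565 = 0.0688 → 0.07
d₂ = d₁ − σ√T = 0.0688 − 0.1565 = -0.0878 → -0.09
exp(−qT) = exp(−0.012·1.25) = 0.9851;  exp(−rT) = exp(−0.034·1.25) = 0.9584
N(d₁) = N(0.07) = 0.5279;  N(d₂) = N(-0.09) = 0.4641
C = 340·0.9851·0.5279 − 350·0.9584·0.4641 = 176.8117 − 155.6777 = 21.1340

$21.13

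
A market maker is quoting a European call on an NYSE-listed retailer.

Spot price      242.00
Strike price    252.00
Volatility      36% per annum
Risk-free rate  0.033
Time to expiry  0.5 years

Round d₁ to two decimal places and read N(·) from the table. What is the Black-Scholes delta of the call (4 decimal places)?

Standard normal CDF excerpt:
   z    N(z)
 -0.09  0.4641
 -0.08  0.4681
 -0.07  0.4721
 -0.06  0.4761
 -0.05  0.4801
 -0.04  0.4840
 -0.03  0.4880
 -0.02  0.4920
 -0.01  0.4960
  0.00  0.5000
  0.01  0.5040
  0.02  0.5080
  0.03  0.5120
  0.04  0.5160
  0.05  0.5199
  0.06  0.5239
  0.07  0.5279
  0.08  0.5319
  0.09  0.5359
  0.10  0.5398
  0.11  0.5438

0.5120

T = 0.5;  σ√T = 0.2546
d₁ = [ln(242/252) + (0.033 + ½·0.36²)·0.5] / (σ√T) = (-0.0405 + 0.0489) / 0.2546 = 0.0330 ≈ 0.03
N(d₁) = N(0.03) = 0.5120
Δ_call = N(d₁) = 0.5120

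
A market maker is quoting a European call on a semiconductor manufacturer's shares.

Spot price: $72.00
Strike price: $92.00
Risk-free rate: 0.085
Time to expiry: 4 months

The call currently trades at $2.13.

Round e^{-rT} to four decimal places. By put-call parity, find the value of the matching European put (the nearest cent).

$19.56

exp(−rT) = exp(−0.085·0.3333) = 0.9721
Put-call parity: C − P = S − K·e^(−rT) = 72 − 92·0.9721 = 72 − 89.4332 = -17.4332
P = C − (C − P) = 2.13 − (-17.4332) = 19.5632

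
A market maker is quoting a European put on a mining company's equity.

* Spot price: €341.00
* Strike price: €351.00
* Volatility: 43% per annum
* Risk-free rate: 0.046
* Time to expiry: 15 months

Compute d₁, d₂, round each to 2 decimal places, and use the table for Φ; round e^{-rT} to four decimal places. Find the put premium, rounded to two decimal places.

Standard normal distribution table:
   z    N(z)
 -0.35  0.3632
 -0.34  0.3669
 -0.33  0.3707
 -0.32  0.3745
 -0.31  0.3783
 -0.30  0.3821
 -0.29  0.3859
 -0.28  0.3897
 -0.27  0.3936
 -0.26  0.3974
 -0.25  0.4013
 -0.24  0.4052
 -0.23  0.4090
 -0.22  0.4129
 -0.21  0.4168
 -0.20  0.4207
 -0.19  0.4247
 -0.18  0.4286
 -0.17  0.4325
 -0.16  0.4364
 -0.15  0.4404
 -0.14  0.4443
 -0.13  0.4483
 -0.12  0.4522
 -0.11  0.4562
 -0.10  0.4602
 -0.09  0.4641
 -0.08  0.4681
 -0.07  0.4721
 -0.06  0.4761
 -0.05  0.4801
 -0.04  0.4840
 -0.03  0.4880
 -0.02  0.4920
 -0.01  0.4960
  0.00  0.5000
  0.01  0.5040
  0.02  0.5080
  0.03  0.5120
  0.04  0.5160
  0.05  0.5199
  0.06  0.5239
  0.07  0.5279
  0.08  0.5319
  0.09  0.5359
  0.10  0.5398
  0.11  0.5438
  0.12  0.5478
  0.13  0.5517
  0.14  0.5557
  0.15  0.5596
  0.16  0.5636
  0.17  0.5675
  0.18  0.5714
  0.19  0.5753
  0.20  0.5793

σ√T = 0.43·√1.25 = 0.4808
d₁ = [ln(341/351) + (0.046 + 0.43²/2)·1.25] / 0.4808 = [-0.0289 + 0.1731] / 0.4808 = 0.2999 ≈ 0.30
d₂ = d₁ − σ√T = 0.2999 − 0.4808 = -0.1809 ≈ -0.18
e^(−rT) = e^(−0.046·1.25) = 0.9441
P = 351·0.9441·N(0.18) − 341·N(-0.30) = 351·0.9441·0.5714 − 341·0.3821 = 189.3500 − 130.2961 = 59.0539

€59.05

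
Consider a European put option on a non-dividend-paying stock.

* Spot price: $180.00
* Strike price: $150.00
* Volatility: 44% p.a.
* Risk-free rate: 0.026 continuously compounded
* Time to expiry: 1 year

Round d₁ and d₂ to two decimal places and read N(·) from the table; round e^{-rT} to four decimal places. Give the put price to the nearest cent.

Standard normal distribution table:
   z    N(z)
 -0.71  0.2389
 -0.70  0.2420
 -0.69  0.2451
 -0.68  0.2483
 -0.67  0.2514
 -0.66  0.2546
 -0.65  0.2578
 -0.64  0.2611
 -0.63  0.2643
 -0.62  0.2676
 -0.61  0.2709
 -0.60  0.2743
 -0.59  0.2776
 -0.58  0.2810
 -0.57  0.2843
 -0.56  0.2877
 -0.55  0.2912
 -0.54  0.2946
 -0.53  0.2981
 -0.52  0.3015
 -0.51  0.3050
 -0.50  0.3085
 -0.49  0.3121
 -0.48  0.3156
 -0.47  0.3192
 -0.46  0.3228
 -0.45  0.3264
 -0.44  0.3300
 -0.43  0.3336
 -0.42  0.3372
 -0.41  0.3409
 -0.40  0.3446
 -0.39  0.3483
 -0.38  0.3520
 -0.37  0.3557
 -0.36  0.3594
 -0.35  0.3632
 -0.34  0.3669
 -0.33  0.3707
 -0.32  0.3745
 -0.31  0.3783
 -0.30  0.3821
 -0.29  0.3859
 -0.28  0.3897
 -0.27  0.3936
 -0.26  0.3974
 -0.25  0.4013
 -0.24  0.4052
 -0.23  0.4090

T = 1;  σ√T = 0.4400
ln(S/K) + (r + σ²/2)T = ln(180/150) + (0.026 + 0.44²/2)·1 = 0.1823 + 0.1228 = 0.3051
d₁ = 0.3051 / 0.4400 = 0.6935 → 0.69
d₂ = d₁ − σ√T = 0.6935 − 0.4400 = 0.2535 → 0.25
exp(−rT) = exp(−0.026·1) = 0.9743
P = 150·0.9743·N(-0.25) − 180·N(-0.69) = 150·0.9743·0.4013 − 180·0.2451 = 58.6480 − 44.1180 = 14.5300

$14.53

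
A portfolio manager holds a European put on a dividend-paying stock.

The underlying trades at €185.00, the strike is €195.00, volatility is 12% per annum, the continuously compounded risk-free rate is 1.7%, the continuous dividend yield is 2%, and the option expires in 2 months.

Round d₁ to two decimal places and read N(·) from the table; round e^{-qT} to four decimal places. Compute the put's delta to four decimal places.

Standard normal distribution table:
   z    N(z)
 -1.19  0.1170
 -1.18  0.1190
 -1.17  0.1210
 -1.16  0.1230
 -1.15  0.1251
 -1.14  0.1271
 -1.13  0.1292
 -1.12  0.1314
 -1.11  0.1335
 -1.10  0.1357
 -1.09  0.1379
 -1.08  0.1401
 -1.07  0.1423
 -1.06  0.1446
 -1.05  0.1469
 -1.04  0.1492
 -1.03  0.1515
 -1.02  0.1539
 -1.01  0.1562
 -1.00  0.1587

-0.8526

T = 0.1667;  σ√T = 0.0490
ln(S/K) + (r − q + σ²/2)T = ln(185/195) + (0.017 − 0.02 + 0.12²/2)·0.1667 = -0.0526 + 0.0007 = -0.0519
d₁ = -0.0519 / 0.0490 = -1.0603 ⇒ -1.06
N(d₁) = N(-1.06) = 0.1446
Δ_put = e^(−qT)·(N(d₁) − 1) = 0.9967·(0.1446 − 1) = -0.8526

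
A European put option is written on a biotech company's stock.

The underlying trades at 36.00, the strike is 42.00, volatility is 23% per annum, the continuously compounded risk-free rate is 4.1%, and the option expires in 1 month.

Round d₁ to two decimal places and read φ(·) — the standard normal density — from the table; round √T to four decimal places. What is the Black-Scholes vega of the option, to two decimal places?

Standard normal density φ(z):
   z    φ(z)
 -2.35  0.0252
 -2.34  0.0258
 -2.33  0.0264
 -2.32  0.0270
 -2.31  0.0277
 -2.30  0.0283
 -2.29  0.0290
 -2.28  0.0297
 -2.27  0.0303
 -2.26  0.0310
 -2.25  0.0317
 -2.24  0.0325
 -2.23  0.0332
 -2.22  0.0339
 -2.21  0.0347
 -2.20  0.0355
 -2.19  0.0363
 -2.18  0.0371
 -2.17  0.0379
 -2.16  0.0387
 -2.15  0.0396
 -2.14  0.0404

σ√T = 0.23·√0.08333 = 0.0664
d₁ = [ln(36/42) + (0.041 + 0.23²/2)·0.08333] / 0.0664 = [-0.1542 + 0.0056] / 0.0664 = -2.2371 which rounds to -2.24
√T = √0.08333 = 0.2887
φ(d₁) = φ(-2.24) = 0.0325
vega = S·φ(d₁)·√T = 36·0.0325·0.2887 = 0.3378

0.34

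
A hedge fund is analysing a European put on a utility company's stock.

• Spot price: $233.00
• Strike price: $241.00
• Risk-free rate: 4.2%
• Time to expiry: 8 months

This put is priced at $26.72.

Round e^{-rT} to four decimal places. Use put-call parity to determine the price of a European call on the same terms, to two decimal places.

$25.37

e^(−rT) = e^(−0.042·0.6667) = 0.9724
Put-call parity: C − P = S − K·e^(−rT) = 233 − 241·0.9724 = 233 − 234.3484 = -1.3484
C = P + (C − P) = 26.72 + (-1.3484) = 25.3716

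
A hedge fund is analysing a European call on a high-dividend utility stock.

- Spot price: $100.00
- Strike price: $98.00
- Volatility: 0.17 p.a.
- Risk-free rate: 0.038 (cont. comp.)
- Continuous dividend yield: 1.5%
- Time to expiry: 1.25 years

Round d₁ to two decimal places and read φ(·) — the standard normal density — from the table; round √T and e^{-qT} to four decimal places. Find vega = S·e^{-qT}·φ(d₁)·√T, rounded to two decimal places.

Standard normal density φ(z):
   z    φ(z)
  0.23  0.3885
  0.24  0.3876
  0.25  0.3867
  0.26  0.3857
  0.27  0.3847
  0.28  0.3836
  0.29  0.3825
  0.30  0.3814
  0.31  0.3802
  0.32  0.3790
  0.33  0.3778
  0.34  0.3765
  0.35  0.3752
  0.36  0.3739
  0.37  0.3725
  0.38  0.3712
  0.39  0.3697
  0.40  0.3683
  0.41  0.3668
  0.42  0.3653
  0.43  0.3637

σ√T = 0.17 × 1.1180 = 0.1901
d₁ = [ln(100/98) + (0.038 − 0.015 + ½·0.17²)·1.25] / (σ√T) = (0.0202 + 0.0468) / 0.1901 = 0.3526 which rounds to 0.35
√T = √1.25 = 1.1180
φ(d₁) = φ(0.35) = 0.3752
exp(−qT) = exp(−0.015·1.25) = 0.9814
vega = S·exp(−qT)·φ(d₁)·√T = 100·0.9814·0.3752·1.1180 = 41.1671

41.17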